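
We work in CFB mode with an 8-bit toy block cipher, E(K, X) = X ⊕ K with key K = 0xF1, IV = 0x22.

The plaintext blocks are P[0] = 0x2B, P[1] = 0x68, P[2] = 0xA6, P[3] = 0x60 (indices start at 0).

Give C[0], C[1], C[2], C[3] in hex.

CFB encryption: C_i = P_i ⊕ E(K, C_{i−1}), with C_{−1} = IV.
C[0]: E(K, 0x22) = 0xD3; 0x2B ⊕ 0xD3 = 0xF8.
C[1]: E(K, 0xF8) = 0x09; 0x68 ⊕ 0x09 = 0x61.
C[2]: E(K, 0x61) = 0x90; 0xA6 ⊕ 0x90 = 0x36.
C[3]: E(K, 0x36) = 0xC7; 0x60 ⊕ 0xC7 = 0xA7.

C[0] = 0xF8, C[1] = 0x61, C[2] = 0x36, C[3] = 0xA7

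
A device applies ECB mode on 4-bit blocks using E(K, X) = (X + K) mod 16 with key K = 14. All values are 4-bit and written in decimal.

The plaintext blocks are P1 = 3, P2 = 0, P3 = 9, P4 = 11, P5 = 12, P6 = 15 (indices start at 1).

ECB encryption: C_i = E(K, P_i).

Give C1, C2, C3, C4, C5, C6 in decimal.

C1: E(K, 3) = 1.
C2: E(K, 0) = 14.
C3: E(K, 9) = 7.
C4: E(K, 11) = 9.
C5: E(K, 12) = 10.
C6: E(K, 15) = 13.

C1 = 1, C2 = 14, C3 = 7, C4 = 9, C5 = 10, C6 = 13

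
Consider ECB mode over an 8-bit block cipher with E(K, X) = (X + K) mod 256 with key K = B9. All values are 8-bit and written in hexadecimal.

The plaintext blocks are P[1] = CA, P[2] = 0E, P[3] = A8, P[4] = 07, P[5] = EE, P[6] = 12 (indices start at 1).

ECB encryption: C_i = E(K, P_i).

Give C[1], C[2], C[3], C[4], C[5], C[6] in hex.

C[1]: E(K, CA) = 83.
C[2]: E(K, 0E) = C7.
C[3]: E(K, A8) = 61.
C[4]: E(K, 07) = C0.
C[5]: E(K, EE) = A7.
C[6]: E(K, 12) = CB.

C[1] = 83, C[2] = C7, C[3] = 61, C[4] = C0, C[5] = A7, C[6] = CB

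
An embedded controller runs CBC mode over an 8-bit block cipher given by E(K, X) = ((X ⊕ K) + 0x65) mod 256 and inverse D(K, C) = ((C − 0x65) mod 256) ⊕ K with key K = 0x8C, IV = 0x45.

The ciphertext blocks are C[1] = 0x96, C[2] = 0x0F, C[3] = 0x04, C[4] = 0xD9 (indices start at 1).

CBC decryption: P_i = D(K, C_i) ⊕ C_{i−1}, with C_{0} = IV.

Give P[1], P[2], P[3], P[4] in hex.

P[1] = 0xF8, P[2] = 0xB0, P[3] = 0x1C, P[4] = 0xFC

P[1]: D(K, 0x96) = 0xBD; 0xBD ⊕ 0x45 = 0xF8.
P[2]: D(K, 0x0F) = 0x26; 0x26 ⊕ 0x96 = 0xB0.
P[3]: D(K, 0x04) = 0x13; 0x13 ⊕ 0x0F = 0x1C.
P[4]: D(K, 0xD9) = 0xF8; 0xF8 ⊕ 0x04 = 0xFC.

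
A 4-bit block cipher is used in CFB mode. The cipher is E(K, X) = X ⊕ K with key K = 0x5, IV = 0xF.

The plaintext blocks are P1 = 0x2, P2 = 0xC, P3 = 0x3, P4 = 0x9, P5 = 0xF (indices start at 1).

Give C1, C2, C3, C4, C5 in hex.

CFB encryption: C_i = P_i ⊕ E(K, C_{i−1}), with C_{0} = IV.
C1: E(K, 0xF) = 0xA; 0x2 ⊕ 0xA = 0x8.
C2: E(K, 0x8) = 0xD; 0xC ⊕ 0xD = 0x1.
C3: E(K, 0x1) = 0x4; 0x3 ⊕ 0x4 = 0x7.
C4: E(K, 0x7) = 0x2; 0x9 ⊕ 0x2 = 0xB.
C5: E(K, 0xB) = 0xE; 0xF ⊕ 0xE = 0x1.

C1 = 0x8, C2 = 0x1, C3 = 0x7, C4 = 0xB, C5 = 0x1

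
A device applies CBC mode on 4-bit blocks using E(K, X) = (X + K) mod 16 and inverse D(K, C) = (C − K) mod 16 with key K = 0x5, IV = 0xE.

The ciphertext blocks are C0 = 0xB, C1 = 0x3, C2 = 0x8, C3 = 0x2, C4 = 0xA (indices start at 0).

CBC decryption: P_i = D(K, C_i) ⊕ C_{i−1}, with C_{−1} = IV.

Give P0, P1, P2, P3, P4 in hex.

P0 = 0x8, P1 = 0x5, P2 = 0x0, P3 = 0x5, P4 = 0x7

P0: D(K, 0xB) = 0x6; 0x6 ⊕ 0xE = 0x8.
P1: D(K, 0x3) = 0xE; 0xE ⊕ 0xB = 0x5.
P2: D(K, 0x8) = 0x3; 0x3 ⊕ 0x3 = 0x0.
P3: D(K, 0x2) = 0xD; 0xD ⊕ 0x8 = 0x5.
P4: D(K, 0xA) = 0x5; 0x5 ⊕ 0x2 = 0x7.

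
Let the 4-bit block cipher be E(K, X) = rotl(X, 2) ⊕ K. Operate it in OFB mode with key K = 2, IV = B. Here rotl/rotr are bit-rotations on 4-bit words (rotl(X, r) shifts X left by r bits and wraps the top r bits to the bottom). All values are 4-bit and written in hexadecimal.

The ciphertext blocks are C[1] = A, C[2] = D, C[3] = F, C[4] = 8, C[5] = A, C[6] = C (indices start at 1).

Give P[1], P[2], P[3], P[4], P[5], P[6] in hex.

OFB decryption: S_i = E(K, S_{i−1}) with S_{0} = IV; P_i = C_i ⊕ S_i.
P[1]: S = E(K, B) = C; A ⊕ C = 6.
P[2]: S = E(K, C) = 1; D ⊕ 1 = C.
P[3]: S = E(K, 1) = 6; F ⊕ 6 = 9.
P[4]: S = E(K, 6) = B; 8 ⊕ B = 3.
P[5]: S = E(K, B) = C; A ⊕ C = 6.
P[6]: S = E(K, C) = 1; C ⊕ 1 = D.

P[1] = 6, P[2] = C, P[3] = 9, P[4] = 3, P[5] = 6, P[6] = D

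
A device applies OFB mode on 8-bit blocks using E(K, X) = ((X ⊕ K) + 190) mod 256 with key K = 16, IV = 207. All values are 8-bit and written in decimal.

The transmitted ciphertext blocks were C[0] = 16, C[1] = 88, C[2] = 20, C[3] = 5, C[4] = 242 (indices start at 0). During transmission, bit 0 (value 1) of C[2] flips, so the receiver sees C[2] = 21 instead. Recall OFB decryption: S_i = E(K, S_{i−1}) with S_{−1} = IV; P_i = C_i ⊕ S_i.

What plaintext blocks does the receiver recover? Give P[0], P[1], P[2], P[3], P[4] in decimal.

P[0] = 141, P[1] = 19, P[2] = 12, P[3] = 194, P[4] = 103

Only C[2] changed, to 21. In OFB, a change in C_i flips the same bit in P_i only; the keystream is unaffected. Decrypting the received ciphertext:
P[0]: S = E(K, 207) = 157; 16 ⊕ 157 = 141.
P[1]: S = E(K, 157) = 75; 88 ⊕ 75 = 19.
P[2]: S = E(K, 75) = 25; 21 ⊕ 25 = 12.
P[3]: S = E(K, 25) = 199; 5 ⊕ 199 = 194.
P[4]: S = E(K, 199) = 149; 242 ⊕ 149 = 103.
Blocks that differ from the original plaintext: P[2].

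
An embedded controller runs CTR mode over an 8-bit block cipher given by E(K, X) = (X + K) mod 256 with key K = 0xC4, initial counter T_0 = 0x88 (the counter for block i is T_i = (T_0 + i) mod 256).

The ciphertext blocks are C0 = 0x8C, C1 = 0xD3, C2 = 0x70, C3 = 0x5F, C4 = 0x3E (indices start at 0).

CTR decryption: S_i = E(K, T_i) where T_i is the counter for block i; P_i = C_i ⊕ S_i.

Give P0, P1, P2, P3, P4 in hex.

P0 = 0xC0, P1 = 0x9E, P2 = 0x3E, P3 = 0x10, P4 = 0x6E

P0: T = 0x88, S = E(K, T) = 0x4C; 0x8C ⊕ 0x4C = 0xC0.
P1: T = 0x89, S = E(K, T) = 0x4D; 0xD3 ⊕ 0x4D = 0x9E.
P2: T = 0x8A, S = E(K, T) = 0x4E; 0x70 ⊕ 0x4E = 0x3E.
P3: T = 0x8B, S = E(K, T) = 0x4F; 0x5F ⊕ 0x4F = 0x10.
P4: T = 0x8C, S = E(K, T) = 0x50; 0x3E ⊕ 0x50 = 0x6E.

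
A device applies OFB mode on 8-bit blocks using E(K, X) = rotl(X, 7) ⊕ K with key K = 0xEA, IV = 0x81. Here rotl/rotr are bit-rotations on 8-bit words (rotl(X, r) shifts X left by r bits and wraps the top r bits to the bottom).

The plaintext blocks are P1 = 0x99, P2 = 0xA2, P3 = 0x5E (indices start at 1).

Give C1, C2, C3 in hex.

OFB encryption: S_i = E(K, S_{i−1}) with S_{0} = IV; C_i = P_i ⊕ S_i.
C1: S = E(K, 0x81) = 0x2A; 0x99 ⊕ 0x2A = 0xB3.
C2: S = E(K, 0x2A) = 0xFF; 0xA2 ⊕ 0xFF = 0x5D.
C3: S = E(K, 0xFF) = 0x15; 0x5E ⊕ 0x15 = 0x4B.

C1 = 0xB3, C2 = 0x5D, C3 = 0x4B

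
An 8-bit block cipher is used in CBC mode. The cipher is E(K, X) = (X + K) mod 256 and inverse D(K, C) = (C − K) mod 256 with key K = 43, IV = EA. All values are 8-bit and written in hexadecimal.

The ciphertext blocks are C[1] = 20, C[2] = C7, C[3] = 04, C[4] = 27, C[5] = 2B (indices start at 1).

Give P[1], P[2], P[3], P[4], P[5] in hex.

CBC decryption: P_i = D(K, C_i) ⊕ C_{i−1}, with C_{0} = IV.
P[1]: D(K, 20) = DD; DD ⊕ EA = 37.
P[2]: D(K, C7) = 84; 84 ⊕ 20 = A4.
P[3]: D(K, 04) = C1; C1 ⊕ C7 = 06.
P[4]: D(K, 27) = E4; E4 ⊕ 04 = E0.
P[5]: D(K, 2B) = E8; E8 ⊕ 27 = CF.

P[1] = 37, P[2] = A4, P[3] = 06, P[4] = E0, P[5] = CF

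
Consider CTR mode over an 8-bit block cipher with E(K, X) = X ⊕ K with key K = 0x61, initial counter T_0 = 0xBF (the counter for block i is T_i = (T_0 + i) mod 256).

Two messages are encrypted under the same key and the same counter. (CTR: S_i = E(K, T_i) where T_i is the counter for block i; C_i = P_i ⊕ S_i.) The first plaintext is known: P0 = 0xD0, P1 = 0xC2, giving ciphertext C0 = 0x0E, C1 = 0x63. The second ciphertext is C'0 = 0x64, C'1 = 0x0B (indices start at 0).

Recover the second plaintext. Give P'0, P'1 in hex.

In CTR with a reused counter, both messages share the same keystream S_i, so C_i ⊕ C'_i = P_i ⊕ P'_i and thus P'_i = P_i ⊕ C_i ⊕ C'_i.
P'0: 0xD0 ⊕ 0x0E ⊕ 0x64 = 0xBA.
P'1: 0xC2 ⊕ 0x63 ⊕ 0x0B = 0xAA.

P'0 = 0xBA, P'1 = 0xAA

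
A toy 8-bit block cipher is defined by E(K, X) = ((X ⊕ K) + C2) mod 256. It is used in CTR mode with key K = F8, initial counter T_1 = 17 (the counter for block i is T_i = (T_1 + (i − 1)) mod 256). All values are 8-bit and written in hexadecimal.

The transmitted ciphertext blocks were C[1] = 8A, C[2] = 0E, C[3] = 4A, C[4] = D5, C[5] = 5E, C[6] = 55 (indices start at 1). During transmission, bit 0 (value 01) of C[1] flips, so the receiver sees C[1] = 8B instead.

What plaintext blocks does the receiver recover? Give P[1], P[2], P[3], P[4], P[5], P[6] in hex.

CTR decryption: S_i = E(K, T_i) where T_i is the counter for block i; P_i = C_i ⊕ S_i.
Only C[1] changed, to 8B. In CTR, a change in C_i flips the same bit in P_i only; the keystream is unaffected. Decrypting the received ciphertext:
P[1]: T = 17, S = E(K, T) = B1; 8B ⊕ B1 = 3A.
P[2]: T = 18, S = E(K, T) = A2; 0E ⊕ A2 = AC.
P[3]: T = 19, S = E(K, T) = A3; 4A ⊕ A3 = E9.
P[4]: T = 1A, S = E(K, T) = A4; D5 ⊕ A4 = 71.
P[5]: T = 1B, S = E(K, T) = A5; 5E ⊕ A5 = FB.
P[6]: T = 1C, S = E(K, T) = A6; 55 ⊕ A6 = F3.
Blocks that differ from the original plaintext: P[1].

P[1] = 3A, P[2] = AC, P[3] = E9, P[4] = 71, P[5] = FB, P[6] = F3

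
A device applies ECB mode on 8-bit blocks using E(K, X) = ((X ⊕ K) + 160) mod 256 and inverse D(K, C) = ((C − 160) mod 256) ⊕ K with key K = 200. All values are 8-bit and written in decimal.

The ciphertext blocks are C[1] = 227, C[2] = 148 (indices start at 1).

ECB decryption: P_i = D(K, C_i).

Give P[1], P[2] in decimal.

P[1]: D(K, 227) = 139.
P[2]: D(K, 148) = 60.

P[1] = 139, P[2] = 60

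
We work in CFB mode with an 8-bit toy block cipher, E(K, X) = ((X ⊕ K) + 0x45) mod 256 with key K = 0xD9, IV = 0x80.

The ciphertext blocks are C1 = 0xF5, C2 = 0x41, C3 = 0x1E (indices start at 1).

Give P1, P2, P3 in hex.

CFB decryption: P_i = C_i ⊕ E(K, C_{i−1}), with C_{0} = IV.
P1: E(K, 0x80) = 0x9E; 0xF5 ⊕ 0x9E = 0x6B.
P2: E(K, 0xF5) = 0x71; 0x41 ⊕ 0x71 = 0x30.
P3: E(K, 0x41) = 0xDD; 0x1E ⊕ 0xDD = 0xC3.

P1 = 0x6B, P2 = 0x30, P3 = 0xC3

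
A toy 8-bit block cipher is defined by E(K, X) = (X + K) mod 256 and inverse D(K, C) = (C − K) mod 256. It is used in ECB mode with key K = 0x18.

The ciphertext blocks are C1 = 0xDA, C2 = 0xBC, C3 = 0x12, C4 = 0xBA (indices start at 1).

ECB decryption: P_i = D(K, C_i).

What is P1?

P1 = 0xC2

P1: D(K, 0xDA) = 0xC2.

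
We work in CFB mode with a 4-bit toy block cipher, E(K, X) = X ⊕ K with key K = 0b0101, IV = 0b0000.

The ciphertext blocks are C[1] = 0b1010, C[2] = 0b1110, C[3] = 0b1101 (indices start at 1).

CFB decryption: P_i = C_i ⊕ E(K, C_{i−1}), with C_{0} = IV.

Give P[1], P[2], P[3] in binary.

P[1] = 0b1111, P[2] = 0b0001, P[3] = 0b0110

P[1]: E(K, 0b0000) = 0b0101; 0b1010 ⊕ 0b0101 = 0b1111.
P[2]: E(K, 0b1010) = 0b1111; 0b1110 ⊕ 0b1111 = 0b0001.
P[3]: E(K, 0b1110) = 0b1011; 0b1101 ⊕ 0b1011 = 0b0110.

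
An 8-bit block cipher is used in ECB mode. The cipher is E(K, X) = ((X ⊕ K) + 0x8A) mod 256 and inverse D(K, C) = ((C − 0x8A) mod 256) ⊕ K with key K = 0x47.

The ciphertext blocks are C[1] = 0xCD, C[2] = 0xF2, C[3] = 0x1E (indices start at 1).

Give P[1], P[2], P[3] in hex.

P[1] = 0x04, P[2] = 0x2F, P[3] = 0xD3

ECB decryption: P_i = D(K, C_i).
P[1]: D(K, 0xCD) = 0x04.
P[2]: D(K, 0xF2) = 0x2F.
P[3]: D(K, 0x1E) = 0xD3.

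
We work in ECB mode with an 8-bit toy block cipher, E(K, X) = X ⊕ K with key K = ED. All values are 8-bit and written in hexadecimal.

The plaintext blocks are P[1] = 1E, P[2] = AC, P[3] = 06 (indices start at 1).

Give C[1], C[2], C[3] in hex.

ECB encryption: C_i = E(K, P_i).
C[1]: E(K, 1E) = F3.
C[2]: E(K, AC) = 41.
C[3]: E(K, 06) = EB.

C[1] = F3, C[2] = 41, C[3] = EB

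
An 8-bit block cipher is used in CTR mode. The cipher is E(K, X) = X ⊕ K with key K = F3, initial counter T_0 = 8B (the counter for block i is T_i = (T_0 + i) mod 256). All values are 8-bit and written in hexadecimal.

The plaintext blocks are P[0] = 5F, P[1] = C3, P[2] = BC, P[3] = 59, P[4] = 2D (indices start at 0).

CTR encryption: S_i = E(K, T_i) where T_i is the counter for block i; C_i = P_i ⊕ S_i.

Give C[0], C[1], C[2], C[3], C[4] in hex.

C[0]: T = 8B, S = E(K, T) = 78; 5F ⊕ 78 = 27.
C[1]: T = 8C, S = E(K, T) = 7F; C3 ⊕ 7F = BC.
C[2]: T = 8D, S = E(K, T) = 7E; BC ⊕ 7E = C2.
C[3]: T = 8E, S = E(K, T) = 7D; 59 ⊕ 7D = 24.
C[4]: T = 8F, S = E(K, T) = 7C; 2D ⊕ 7C = 51.

C[0] = 27, C[1] = BC, C[2] = C2, C[3] = 24, C[4] = 51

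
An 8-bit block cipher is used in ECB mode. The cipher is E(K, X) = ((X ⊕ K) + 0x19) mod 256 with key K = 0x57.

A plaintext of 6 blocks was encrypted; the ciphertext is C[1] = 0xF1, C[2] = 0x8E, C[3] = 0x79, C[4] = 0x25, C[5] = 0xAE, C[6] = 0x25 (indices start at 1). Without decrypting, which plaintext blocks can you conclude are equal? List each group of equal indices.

P[4] = P[6]

ECB encrypts each block independently with the same key, so equal ciphertext blocks imply equal plaintext blocks.
C[4] = C[6] = 0x25, so P[4] = P[6].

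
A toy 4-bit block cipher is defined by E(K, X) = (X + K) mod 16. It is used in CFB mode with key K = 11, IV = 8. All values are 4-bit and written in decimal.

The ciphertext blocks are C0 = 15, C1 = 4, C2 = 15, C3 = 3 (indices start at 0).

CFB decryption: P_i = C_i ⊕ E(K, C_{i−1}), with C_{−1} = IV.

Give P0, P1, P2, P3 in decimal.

P0: E(K, 8) = 3; 15 ⊕ 3 = 12.
P1: E(K, 15) = 10; 4 ⊕ 10 = 14.
P2: E(K, 4) = 15; 15 ⊕ 15 = 0.
P3: E(K, 15) = 10; 3 ⊕ 10 = 9.

P0 = 12, P1 = 14, P2 = 0, P3 = 9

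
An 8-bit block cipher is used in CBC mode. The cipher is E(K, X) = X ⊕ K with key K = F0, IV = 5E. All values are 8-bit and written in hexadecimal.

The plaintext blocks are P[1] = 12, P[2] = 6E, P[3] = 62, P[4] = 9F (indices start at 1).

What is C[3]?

CBC encryption: C_i = E(K, P_i ⊕ C_{i−1}), with C_{0} = IV.
C[1]: P[1] ⊕ 5E = 4C; E(K, 4C) = BC.
C[2]: P[2] ⊕ BC = D2; E(K, D2) = 22.
C[3]: P[3] ⊕ 22 = 40; E(K, 40) = B0.

C[3] = B0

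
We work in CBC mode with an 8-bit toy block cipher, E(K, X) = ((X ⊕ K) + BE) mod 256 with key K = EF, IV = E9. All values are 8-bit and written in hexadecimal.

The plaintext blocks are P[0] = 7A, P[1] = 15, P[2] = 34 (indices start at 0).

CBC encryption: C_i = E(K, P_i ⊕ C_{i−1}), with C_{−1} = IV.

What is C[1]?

C[0]: P[0] ⊕ E9 = 93; E(K, 93) = 3A.
C[1]: P[1] ⊕ 3A = 2F; E(K, 2F) = 7E.

C[1] = 7E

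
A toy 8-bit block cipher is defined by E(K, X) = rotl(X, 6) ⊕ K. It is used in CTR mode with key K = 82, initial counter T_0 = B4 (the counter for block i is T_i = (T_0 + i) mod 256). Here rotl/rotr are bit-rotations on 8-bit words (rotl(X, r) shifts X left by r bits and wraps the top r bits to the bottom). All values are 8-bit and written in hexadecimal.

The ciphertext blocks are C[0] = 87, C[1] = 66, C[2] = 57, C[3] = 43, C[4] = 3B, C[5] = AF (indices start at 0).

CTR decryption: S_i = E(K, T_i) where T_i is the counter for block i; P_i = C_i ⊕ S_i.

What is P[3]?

P[3] = 2C

P[3]: T = B7, S = E(K, T) = 6F; 43 ⊕ 6F = 2C.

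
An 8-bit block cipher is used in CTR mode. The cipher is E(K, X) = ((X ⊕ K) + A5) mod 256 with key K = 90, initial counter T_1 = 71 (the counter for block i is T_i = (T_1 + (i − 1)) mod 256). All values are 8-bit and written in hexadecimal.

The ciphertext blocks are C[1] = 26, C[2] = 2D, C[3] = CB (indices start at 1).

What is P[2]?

P[2] = AA

CTR decryption: S_i = E(K, T_i) where T_i is the counter for block i; P_i = C_i ⊕ S_i.
P[2]: T = 72, S = E(K, T) = 87; 2D ⊕ 87 = AA.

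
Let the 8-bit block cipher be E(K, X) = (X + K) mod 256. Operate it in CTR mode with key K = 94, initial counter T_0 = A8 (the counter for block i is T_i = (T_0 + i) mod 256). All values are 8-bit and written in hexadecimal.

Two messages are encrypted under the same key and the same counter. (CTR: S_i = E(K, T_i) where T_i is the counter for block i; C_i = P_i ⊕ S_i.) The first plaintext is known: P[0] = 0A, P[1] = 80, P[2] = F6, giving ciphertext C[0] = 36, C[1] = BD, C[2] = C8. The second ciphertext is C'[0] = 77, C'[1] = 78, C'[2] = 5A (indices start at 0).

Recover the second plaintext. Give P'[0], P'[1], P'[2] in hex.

P'[0] = 4B, P'[1] = 45, P'[2] = 64

In CTR with a reused counter, both messages share the same keystream S_i, so C_i ⊕ C'_i = P_i ⊕ P'_i and thus P'_i = P_i ⊕ C_i ⊕ C'_i.
P'[0]: 0A ⊕ 36 ⊕ 77 = 4B.
P'[1]: 80 ⊕ BD ⊕ 78 = 45.
P'[2]: F6 ⊕ C8 ⊕ 5A = 64.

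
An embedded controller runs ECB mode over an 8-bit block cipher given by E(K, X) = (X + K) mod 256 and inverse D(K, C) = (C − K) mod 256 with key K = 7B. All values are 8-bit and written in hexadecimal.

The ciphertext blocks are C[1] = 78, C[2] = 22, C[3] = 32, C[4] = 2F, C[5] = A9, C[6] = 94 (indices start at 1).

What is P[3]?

P[3] = B7

ECB decryption: P_i = D(K, C_i).
P[3]: D(K, 32) = B7.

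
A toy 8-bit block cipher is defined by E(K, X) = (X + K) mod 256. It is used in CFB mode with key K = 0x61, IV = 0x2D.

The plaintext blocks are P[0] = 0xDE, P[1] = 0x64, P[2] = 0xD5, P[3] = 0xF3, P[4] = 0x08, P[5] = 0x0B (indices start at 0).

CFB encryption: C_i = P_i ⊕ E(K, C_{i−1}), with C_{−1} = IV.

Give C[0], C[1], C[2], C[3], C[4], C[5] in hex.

C[0] = 0x50, C[1] = 0xD5, C[2] = 0xE3, C[3] = 0xB7, C[4] = 0x10, C[5] = 0x7A

C[0]: E(K, 0x2D) = 0x8E; 0xDE ⊕ 0x8E = 0x50.
C[1]: E(K, 0x50) = 0xB1; 0x64 ⊕ 0xB1 = 0xD5.
C[2]: E(K, 0xD5) = 0x36; 0xD5 ⊕ 0x36 = 0xE3.
C[3]: E(K, 0xE3) = 0x44; 0xF3 ⊕ 0x44 = 0xB7.
C[4]: E(K, 0xB7) = 0x18; 0x08 ⊕ 0x18 = 0x10.
C[5]: E(K, 0x10) = 0x71; 0x0B ⊕ 0x71 = 0x7A.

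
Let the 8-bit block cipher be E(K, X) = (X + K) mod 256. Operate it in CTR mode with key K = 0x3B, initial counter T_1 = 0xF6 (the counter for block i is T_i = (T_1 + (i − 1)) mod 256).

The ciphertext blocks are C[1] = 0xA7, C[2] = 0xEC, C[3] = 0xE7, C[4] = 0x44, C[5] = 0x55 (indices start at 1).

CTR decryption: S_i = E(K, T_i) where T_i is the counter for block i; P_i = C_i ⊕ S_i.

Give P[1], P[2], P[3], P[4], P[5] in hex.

P[1] = 0x96, P[2] = 0xDE, P[3] = 0xD4, P[4] = 0x70, P[5] = 0x60

P[1]: T = 0xF6, S = E(K, T) = 0x31; 0xA7 ⊕ 0x31 = 0x96.
P[2]: T = 0xF7, S = E(K, T) = 0x32; 0xEC ⊕ 0x32 = 0xDE.
P[3]: T = 0xF8, S = E(K, T) = 0x33; 0xE7 ⊕ 0x33 = 0xD4.
P[4]: T = 0xF9, S = E(K, T) = 0x34; 0x44 ⊕ 0x34 = 0x70.
P[5]: T = 0xFA, S = E(K, T) = 0x35; 0x55 ⊕ 0x35 = 0x60.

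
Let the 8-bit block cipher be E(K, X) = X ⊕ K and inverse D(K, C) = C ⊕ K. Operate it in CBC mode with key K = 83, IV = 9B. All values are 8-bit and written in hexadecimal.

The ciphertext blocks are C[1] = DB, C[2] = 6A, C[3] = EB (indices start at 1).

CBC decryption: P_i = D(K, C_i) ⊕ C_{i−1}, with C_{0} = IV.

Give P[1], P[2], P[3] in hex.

P[1]: D(K, DB) = 58; 58 ⊕ 9B = C3.
P[2]: D(K, 6A) = E9; E9 ⊕ DB = 32.
P[3]: D(K, EB) = 68; 68 ⊕ 6A = 02.

P[1] = C3, P[2] = 32, P[3] = 02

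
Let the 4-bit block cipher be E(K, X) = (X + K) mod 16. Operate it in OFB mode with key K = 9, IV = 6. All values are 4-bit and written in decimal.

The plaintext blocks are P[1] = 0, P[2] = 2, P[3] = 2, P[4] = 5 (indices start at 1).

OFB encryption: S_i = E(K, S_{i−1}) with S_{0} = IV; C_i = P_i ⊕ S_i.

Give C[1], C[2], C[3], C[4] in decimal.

C[1] = 15, C[2] = 10, C[3] = 3, C[4] = 15

C[1]: S = E(K, 6) = 15; 0 ⊕ 15 = 15.
C[2]: S = E(K, 15) = 8; 2 ⊕ 8 = 10.
C[3]: S = E(K, 8) = 1; 2 ⊕ 1 = 3.
C[4]: S = E(K, 1) = 10; 5 ⊕ 10 = 15.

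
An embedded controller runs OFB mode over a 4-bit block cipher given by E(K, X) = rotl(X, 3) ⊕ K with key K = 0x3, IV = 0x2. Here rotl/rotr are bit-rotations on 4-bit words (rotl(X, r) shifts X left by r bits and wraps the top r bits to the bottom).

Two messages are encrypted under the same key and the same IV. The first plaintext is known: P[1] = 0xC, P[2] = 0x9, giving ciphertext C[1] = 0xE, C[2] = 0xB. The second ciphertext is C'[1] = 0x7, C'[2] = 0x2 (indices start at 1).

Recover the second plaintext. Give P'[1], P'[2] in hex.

In OFB with a reused IV, both messages share the same keystream S_i, so C_i ⊕ C'_i = P_i ⊕ P'_i and thus P'_i = P_i ⊕ C_i ⊕ C'_i.
P'[1]: 0xC ⊕ 0xE ⊕ 0x7 = 0x5.
P'[2]: 0x9 ⊕ 0xB ⊕ 0x2 = 0x0.

P'[1] = 0x5, P'[2] = 0x0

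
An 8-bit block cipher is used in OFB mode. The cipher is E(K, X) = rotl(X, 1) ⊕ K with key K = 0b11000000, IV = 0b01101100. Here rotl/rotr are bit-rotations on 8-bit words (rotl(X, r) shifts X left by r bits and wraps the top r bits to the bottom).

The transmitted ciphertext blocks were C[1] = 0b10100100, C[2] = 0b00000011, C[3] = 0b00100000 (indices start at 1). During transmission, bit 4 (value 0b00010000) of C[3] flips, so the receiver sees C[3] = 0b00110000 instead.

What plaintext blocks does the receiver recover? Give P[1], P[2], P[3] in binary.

OFB decryption: S_i = E(K, S_{i−1}) with S_{0} = IV; P_i = C_i ⊕ S_i.
Only C[3] changed, to 0b00110000. In OFB, a change in C_i flips the same bit in P_i only; the keystream is unaffected. Decrypting the received ciphertext:
P[1]: S = E(K, 0b01101100) = 0b00011000; 0b10100100 ⊕ 0b00011000 = 0b10111100.
P[2]: S = E(K, 0b00011000) = 0b11110000; 0b00000011 ⊕ 0b11110000 = 0b11110011.
P[3]: S = E(K, 0b11110000) = 0b00100001; 0b00110000 ⊕ 0b00100001 = 0b00010001.
Blocks that differ from the original plaintext: P[3].

P[1] = 0b10111100, P[2] = 0b11110011, P[3] = 0b00010001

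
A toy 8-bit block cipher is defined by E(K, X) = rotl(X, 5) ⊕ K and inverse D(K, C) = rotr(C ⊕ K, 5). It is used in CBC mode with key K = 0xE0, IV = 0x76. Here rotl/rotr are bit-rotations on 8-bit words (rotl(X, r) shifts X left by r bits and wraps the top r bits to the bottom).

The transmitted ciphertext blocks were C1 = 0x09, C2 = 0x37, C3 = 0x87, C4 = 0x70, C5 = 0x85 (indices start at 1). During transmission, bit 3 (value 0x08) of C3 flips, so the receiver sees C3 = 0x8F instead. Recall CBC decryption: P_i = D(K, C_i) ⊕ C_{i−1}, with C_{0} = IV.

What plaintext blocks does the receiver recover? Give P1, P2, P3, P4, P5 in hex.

P1 = 0x39, P2 = 0xB7, P3 = 0x4C, P4 = 0x0B, P5 = 0x5B

Only C3 changed, to 0x8F. In CBC, a change in C_i garbles P_i and flips the same bit in P_{i+1}. Decrypting the received ciphertext:
P1: D(K, 0x09) = 0x4F; 0x4F ⊕ 0x76 = 0x39.
P2: D(K, 0x37) = 0xBE; 0xBE ⊕ 0x09 = 0xB7.
P3: D(K, 0x8F) = 0x7B; 0x7B ⊕ 0x37 = 0x4C.
P4: D(K, 0x70) = 0x84; 0x84 ⊕ 0x8F = 0x0B.
P5: D(K, 0x85) = 0x2B; 0x2B ⊕ 0x70 = 0x5B.
Blocks that differ from the original plaintext: P3, P4.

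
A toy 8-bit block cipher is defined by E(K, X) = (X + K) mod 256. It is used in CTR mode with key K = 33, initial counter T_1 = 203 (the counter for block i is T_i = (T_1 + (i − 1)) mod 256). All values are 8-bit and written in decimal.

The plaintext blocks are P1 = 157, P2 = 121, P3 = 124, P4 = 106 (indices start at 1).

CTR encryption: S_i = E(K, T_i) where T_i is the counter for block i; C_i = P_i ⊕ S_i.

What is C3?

C1: T = 203, S = E(K, T) = 236; 157 ⊕ 236 = 113.
C2: T = 204, S = E(K, T) = 237; 121 ⊕ 237 = 148.
C3: T = 205, S = E(K, T) = 238; 124 ⊕ 238 = 146.

C3 = 146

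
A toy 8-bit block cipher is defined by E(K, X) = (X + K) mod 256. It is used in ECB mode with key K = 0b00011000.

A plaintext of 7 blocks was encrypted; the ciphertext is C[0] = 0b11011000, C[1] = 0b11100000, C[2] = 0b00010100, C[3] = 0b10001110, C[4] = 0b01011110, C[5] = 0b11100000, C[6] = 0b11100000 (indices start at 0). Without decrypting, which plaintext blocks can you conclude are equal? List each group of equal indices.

ECB encrypts each block independently with the same key, so equal ciphertext blocks imply equal plaintext blocks.
C[1] = C[5] = C[6] = 0b11100000, so P[1] = P[5] = P[6].

P[1] = P[5] = P[6]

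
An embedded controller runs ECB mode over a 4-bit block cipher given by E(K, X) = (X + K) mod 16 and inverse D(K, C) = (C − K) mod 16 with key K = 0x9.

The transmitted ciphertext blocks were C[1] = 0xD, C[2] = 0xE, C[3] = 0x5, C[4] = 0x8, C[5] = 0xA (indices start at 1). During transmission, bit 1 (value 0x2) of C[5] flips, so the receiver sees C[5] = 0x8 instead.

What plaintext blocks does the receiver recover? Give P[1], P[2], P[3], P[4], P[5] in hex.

ECB decryption: P_i = D(K, C_i).
Only C[5] changed, to 0x8. In ECB, a change in C_i affects only P_i. Decrypting the received ciphertext:
P[1]: D(K, 0xD) = 0x4.
P[2]: D(K, 0xE) = 0x5.
P[3]: D(K, 0x5) = 0xC.
P[4]: D(K, 0x8) = 0xF.
P[5]: D(K, 0x8) = 0xF.
Blocks that differ from the original plaintext: P[5].

P[1] = 0x4, P[2] = 0x5, P[3] = 0xC, P[4] = 0xF, P[5] = 0xF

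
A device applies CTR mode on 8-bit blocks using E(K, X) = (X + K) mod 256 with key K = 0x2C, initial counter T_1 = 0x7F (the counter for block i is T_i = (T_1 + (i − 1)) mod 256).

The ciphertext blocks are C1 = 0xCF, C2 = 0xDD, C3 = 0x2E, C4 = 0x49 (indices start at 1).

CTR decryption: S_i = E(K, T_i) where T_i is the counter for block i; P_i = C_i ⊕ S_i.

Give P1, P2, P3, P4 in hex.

P1 = 0x64, P2 = 0x71, P3 = 0x83, P4 = 0xE7

P1: T = 0x7F, S = E(K, T) = 0xAB; 0xCF ⊕ 0xAB = 0x64.
P2: T = 0x80, S = E(K, T) = 0xAC; 0xDD ⊕ 0xAC = 0x71.
P3: T = 0x81, S = E(K, T) = 0xAD; 0x2E ⊕ 0xAD = 0x83.
P4: T = 0x82, S = E(K, T) = 0xAE; 0x49 ⊕ 0xAE = 0xE7.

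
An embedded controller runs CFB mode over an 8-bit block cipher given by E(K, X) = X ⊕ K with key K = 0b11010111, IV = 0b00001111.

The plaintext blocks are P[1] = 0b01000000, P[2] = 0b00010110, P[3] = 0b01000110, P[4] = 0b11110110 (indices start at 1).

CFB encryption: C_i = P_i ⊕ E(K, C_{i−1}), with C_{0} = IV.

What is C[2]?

C[2] = 0b01011001

C[1]: E(K, 0b00001111) = 0b11011000; 0b01000000 ⊕ 0b11011000 = 0b10011000.
C[2]: E(K, 0b10011000) = 0b01001111; 0b00010110 ⊕ 0b01001111 = 0b01011001.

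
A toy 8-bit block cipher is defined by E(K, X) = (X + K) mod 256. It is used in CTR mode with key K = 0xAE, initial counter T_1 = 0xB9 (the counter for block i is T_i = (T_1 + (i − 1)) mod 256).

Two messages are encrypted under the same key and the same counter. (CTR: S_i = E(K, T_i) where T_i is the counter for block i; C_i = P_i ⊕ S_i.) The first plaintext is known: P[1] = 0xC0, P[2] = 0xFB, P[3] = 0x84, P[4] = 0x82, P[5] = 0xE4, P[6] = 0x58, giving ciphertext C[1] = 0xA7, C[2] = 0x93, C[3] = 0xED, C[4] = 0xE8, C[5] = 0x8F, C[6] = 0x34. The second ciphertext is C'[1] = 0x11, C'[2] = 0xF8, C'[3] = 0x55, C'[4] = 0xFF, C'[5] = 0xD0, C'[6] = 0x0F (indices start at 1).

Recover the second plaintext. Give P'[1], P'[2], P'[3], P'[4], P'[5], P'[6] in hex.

In CTR with a reused counter, both messages share the same keystream S_i, so C_i ⊕ C'_i = P_i ⊕ P'_i and thus P'_i = P_i ⊕ C_i ⊕ C'_i.
P'[1]: 0xC0 ⊕ 0xA7 ⊕ 0x11 = 0x76.
P'[2]: 0xFB ⊕ 0x93 ⊕ 0xF8 = 0x90.
P'[3]: 0x84 ⊕ 0xED ⊕ 0x55 = 0x3C.
P'[4]: 0x82 ⊕ 0xE8 ⊕ 0xFF = 0x95.
P'[5]: 0xE4 ⊕ 0x8F ⊕ 0xD0 = 0xBB.
P'[6]: 0x58 ⊕ 0x34 ⊕ 0x0F = 0x63.

P'[1] = 0x76, P'[2] = 0x90, P'[3] = 0x3C, P'[4] = 0x95, P'[5] = 0xBB, P'[6] = 0x63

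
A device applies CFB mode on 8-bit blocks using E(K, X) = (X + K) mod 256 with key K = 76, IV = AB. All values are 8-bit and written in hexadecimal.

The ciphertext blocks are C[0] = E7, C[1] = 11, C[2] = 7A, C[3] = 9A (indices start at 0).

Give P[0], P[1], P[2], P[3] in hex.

P[0] = C6, P[1] = 4C, P[2] = FD, P[3] = 6A

CFB decryption: P_i = C_i ⊕ E(K, C_{i−1}), with C_{−1} = IV.
P[0]: E(K, AB) = 21; E7 ⊕ 21 = C6.
P[1]: E(K, E7) = 5D; 11 ⊕ 5D = 4C.
P[2]: E(K, 11) = 87; 7A ⊕ 87 = FD.
P[3]: E(K, 7A) = F0; 9A ⊕ F0 = 6A.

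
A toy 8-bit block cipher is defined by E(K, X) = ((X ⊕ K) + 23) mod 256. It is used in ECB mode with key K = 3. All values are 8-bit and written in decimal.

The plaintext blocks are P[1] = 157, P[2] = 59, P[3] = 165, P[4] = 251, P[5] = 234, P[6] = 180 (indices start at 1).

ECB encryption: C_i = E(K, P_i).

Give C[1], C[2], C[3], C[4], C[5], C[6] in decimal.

C[1] = 181, C[2] = 79, C[3] = 189, C[4] = 15, C[5] = 0, C[6] = 206

C[1]: E(K, 157) = 181.
C[2]: E(K, 59) = 79.
C[3]: E(K, 165) = 189.
C[4]: E(K, 251) = 15.
C[5]: E(K, 234) = 0.
C[6]: E(K, 180) = 206.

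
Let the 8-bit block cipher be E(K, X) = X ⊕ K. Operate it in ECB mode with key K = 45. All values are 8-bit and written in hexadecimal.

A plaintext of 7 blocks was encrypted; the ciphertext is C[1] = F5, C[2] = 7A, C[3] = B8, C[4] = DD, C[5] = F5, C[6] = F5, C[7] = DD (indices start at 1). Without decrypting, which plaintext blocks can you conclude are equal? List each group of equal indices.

P[1] = P[5] = P[6]; P[4] = P[7]

ECB encrypts each block independently with the same key, so equal ciphertext blocks imply equal plaintext blocks.
C[1] = C[5] = C[6] = F5, so P[1] = P[5] = P[6].
C[4] = C[7] = DD, so P[4] = P[7].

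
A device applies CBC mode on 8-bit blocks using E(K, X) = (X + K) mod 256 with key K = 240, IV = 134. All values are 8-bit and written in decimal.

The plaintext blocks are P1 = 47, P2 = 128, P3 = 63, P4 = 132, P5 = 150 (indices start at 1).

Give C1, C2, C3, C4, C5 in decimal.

C1 = 153, C2 = 9, C3 = 38, C4 = 146, C5 = 244

CBC encryption: C_i = E(K, P_i ⊕ C_{i−1}), with C_{0} = IV.
C1: P1 ⊕ 134 = 169; E(K, 169) = 153.
C2: P2 ⊕ 153 = 25; E(K, 25) = 9.
C3: P3 ⊕ 9 = 54; E(K, 54) = 38.
C4: P4 ⊕ 38 = 162; E(K, 162) = 146.
C5: P5 ⊕ 146 = 4; E(K, 4) = 244.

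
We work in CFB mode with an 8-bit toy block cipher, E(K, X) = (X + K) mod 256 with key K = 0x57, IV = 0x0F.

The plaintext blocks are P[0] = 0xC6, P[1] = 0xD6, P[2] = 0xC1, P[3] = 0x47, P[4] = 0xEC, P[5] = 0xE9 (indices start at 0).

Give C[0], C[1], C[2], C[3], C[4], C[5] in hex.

C[0] = 0xA0, C[1] = 0x21, C[2] = 0xB9, C[3] = 0x57, C[4] = 0x42, C[5] = 0x70

CFB encryption: C_i = P_i ⊕ E(K, C_{i−1}), with C_{−1} = IV.
C[0]: E(K, 0x0F) = 0x66; 0xC6 ⊕ 0x66 = 0xA0.
C[1]: E(K, 0xA0) = 0xF7; 0xD6 ⊕ 0xF7 = 0x21.
C[2]: E(K, 0x21) = 0x78; 0xC1 ⊕ 0x78 = 0xB9.
C[3]: E(K, 0xB9) = 0x10; 0x47 ⊕ 0x10 = 0x57.
C[4]: E(K, 0x57) = 0xAE; 0xEC ⊕ 0xAE = 0x42.
C[5]: E(K, 0x42) = 0x99; 0xE9 ⊕ 0x99 = 0x70.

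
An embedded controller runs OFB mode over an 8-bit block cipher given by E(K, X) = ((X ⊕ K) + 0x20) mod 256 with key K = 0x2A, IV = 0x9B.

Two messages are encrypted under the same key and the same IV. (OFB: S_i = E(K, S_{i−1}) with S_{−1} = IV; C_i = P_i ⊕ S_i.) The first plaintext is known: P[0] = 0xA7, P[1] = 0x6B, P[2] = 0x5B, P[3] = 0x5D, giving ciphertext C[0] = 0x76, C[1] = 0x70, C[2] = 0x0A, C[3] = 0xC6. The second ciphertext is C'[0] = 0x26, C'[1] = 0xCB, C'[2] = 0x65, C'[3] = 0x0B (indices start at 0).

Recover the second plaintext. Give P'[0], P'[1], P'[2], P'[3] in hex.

P'[0] = 0xF7, P'[1] = 0xD0, P'[2] = 0x34, P'[3] = 0x90

In OFB with a reused IV, both messages share the same keystream S_i, so C_i ⊕ C'_i = P_i ⊕ P'_i and thus P'_i = P_i ⊕ C_i ⊕ C'_i.
P'[0]: 0xA7 ⊕ 0x76 ⊕ 0x26 = 0xF7.
P'[1]: 0x6B ⊕ 0x70 ⊕ 0xCB = 0xD0.
P'[2]: 0x5B ⊕ 0x0A ⊕ 0x65 = 0x34.
P'[3]: 0x5D ⊕ 0xC6 ⊕ 0x0B = 0x90.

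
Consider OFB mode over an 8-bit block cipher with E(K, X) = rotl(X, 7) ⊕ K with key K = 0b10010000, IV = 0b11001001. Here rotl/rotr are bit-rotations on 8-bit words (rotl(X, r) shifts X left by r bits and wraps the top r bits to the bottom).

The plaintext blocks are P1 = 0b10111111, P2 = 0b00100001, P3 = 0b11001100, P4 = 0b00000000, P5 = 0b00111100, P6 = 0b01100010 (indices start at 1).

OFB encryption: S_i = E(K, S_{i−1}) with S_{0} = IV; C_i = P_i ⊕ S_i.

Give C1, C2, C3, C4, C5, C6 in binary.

C1 = 0b11001011, C2 = 0b10001011, C3 = 0b00001001, C4 = 0b01110010, C5 = 0b10010101, C6 = 0b00100110

C1: S = E(K, 0b11001001) = 0b01110100; 0b10111111 ⊕ 0b01110100 = 0b11001011.
C2: S = E(K, 0b01110100) = 0b10101010; 0b00100001 ⊕ 0b10101010 = 0b10001011.
C3: S = E(K, 0b10101010) = 0b11000101; 0b11001100 ⊕ 0b11000101 = 0b00001001.
C4: S = E(K, 0b11000101) = 0b01110010; 0b00000000 ⊕ 0b01110010 = 0b01110010.
C5: S = E(K, 0b01110010) = 0b10101001; 0b00111100 ⊕ 0b10101001 = 0b10010101.
C6: S = E(K, 0b10101001) = 0b01000100; 0b01100010 ⊕ 0b01000100 = 0b00100110.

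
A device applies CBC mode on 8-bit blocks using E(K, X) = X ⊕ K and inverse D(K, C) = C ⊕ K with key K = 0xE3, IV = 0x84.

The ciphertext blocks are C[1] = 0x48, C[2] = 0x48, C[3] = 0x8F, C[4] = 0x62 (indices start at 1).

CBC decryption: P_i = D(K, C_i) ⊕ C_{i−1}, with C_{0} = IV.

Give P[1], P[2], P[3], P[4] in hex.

P[1]: D(K, 0x48) = 0xAB; 0xAB ⊕ 0x84 = 0x2F.
P[2]: D(K, 0x48) = 0xAB; 0xAB ⊕ 0x48 = 0xE3.
P[3]: D(K, 0x8F) = 0x6C; 0x6C ⊕ 0x48 = 0x24.
P[4]: D(K, 0x62) = 0x81; 0x81 ⊕ 0x8F = 0x0E.

P[1] = 0x2F, P[2] = 0xE3, P[3] = 0x24, P[4] = 0x0E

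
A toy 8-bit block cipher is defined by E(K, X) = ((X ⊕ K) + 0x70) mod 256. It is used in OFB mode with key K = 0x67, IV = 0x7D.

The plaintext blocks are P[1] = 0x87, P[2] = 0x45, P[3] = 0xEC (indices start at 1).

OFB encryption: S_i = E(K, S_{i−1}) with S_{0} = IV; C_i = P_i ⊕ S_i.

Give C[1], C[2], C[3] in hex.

C[1] = 0x0D, C[2] = 0x18, C[3] = 0x46

C[1]: S = E(K, 0x7D) = 0x8A; 0x87 ⊕ 0x8A = 0x0D.
C[2]: S = E(K, 0x8A) = 0x5D; 0x45 ⊕ 0x5D = 0x18.
C[3]: S = E(K, 0x5D) = 0xAA; 0xEC ⊕ 0xAA = 0x46.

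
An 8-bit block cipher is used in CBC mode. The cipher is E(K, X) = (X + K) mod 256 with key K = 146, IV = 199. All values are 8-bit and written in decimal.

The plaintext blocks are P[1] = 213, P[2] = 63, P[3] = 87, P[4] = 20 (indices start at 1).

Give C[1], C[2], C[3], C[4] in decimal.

C[1] = 164, C[2] = 45, C[3] = 12, C[4] = 170

CBC encryption: C_i = E(K, P_i ⊕ C_{i−1}), with C_{0} = IV.
C[1]: P[1] ⊕ 199 = 18; E(K, 18) = 164.
C[2]: P[2] ⊕ 164 = 155; E(K, 155) = 45.
C[3]: P[3] ⊕ 45 = 122; E(K, 122) = 12.
C[4]: P[4] ⊕ 12 = 24; E(K, 24) = 170.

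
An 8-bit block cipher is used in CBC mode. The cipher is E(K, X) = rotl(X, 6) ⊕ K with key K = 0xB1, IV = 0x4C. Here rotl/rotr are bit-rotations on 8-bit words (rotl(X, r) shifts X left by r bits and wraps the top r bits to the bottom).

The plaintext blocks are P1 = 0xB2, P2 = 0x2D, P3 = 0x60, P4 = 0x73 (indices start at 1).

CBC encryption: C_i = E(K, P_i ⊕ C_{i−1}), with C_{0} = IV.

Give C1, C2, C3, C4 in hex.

C1: P1 ⊕ 0x4C = 0xFE; E(K, 0xFE) = 0x0E.
C2: P2 ⊕ 0x0E = 0x23; E(K, 0x23) = 0x79.
C3: P3 ⊕ 0x79 = 0x19; E(K, 0x19) = 0xF7.
C4: P4 ⊕ 0xF7 = 0x84; E(K, 0x84) = 0x90.

C1 = 0x0E, C2 = 0x79, C3 = 0xF7, C4 = 0x90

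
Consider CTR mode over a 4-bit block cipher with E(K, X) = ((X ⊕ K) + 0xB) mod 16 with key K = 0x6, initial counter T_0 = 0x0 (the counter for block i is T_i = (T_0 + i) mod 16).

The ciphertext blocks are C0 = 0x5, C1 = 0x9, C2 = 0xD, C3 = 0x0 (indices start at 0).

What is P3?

CTR decryption: S_i = E(K, T_i) where T_i is the counter for block i; P_i = C_i ⊕ S_i.
P3: T = 0x3, S = E(K, T) = 0x0; 0x0 ⊕ 0x0 = 0x0.

P3 = 0x0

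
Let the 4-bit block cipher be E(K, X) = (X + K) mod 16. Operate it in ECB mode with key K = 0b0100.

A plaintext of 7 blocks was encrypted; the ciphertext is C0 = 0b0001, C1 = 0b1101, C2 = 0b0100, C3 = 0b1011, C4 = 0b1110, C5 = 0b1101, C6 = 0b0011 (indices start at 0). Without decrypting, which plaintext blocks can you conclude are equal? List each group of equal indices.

P1 = P5

ECB encrypts each block independently with the same key, so equal ciphertext blocks imply equal plaintext blocks.
C1 = C5 = 0b1101, so P1 = P5.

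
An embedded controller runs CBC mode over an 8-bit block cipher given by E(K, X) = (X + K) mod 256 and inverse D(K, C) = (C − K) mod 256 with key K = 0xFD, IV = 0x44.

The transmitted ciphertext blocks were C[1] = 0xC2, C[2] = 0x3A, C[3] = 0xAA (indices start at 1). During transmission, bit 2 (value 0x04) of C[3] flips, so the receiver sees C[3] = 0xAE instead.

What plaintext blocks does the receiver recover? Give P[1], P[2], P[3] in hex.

P[1] = 0x81, P[2] = 0xFF, P[3] = 0x8B

CBC decryption: P_i = D(K, C_i) ⊕ C_{i−1}, with C_{0} = IV.
Only C[3] changed, to 0xAE. In CBC, a change in C_i garbles P_i and flips the same bit in P_{i+1}. Decrypting the received ciphertext:
P[1]: D(K, 0xC2) = 0xC5; 0xC5 ⊕ 0x44 = 0x81.
P[2]: D(K, 0x3A) = 0x3D; 0x3D ⊕ 0xC2 = 0xFF.
P[3]: D(K, 0xAE) = 0xB1; 0xB1 ⊕ 0x3A = 0x8B.
Blocks that differ from the original plaintext: P[3].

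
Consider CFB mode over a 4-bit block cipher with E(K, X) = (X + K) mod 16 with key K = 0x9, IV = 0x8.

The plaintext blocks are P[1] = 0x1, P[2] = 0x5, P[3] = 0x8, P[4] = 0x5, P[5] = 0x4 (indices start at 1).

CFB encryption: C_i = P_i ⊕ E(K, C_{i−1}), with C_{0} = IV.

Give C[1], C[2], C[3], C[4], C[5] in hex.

C[1]: E(K, 0x8) = 0x1; 0x1 ⊕ 0x1 = 0x0.
C[2]: E(K, 0x0) = 0x9; 0x5 ⊕ 0x9 = 0xC.
C[3]: E(K, 0xC) = 0x5; 0x8 ⊕ 0x5 = 0xD.
C[4]: E(K, 0xD) = 0x6; 0x5 ⊕ 0x6 = 0x3.
C[5]: E(K, 0x3) = 0xC; 0x4 ⊕ 0xC = 0x8.

C[1] = 0x0, C[2] = 0xC, C[3] = 0xD, C[4] = 0x3, C[5] = 0x8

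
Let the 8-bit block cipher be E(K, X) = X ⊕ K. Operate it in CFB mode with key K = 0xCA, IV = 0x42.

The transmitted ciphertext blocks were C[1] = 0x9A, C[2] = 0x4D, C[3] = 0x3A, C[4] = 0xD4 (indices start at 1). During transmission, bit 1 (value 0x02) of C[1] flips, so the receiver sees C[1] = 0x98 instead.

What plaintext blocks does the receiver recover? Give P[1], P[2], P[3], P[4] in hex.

P[1] = 0x10, P[2] = 0x1F, P[3] = 0xBD, P[4] = 0x24

CFB decryption: P_i = C_i ⊕ E(K, C_{i−1}), with C_{0} = IV.
Only C[1] changed, to 0x98. In CFB, a change in C_i flips the same bit in P_i and garbles P_{i+1}. Decrypting the received ciphertext:
P[1]: E(K, 0x42) = 0x88; 0x98 ⊕ 0x88 = 0x10.
P[2]: E(K, 0x98) = 0x52; 0x4D ⊕ 0x52 = 0x1F.
P[3]: E(K, 0x4D) = 0x87; 0x3A ⊕ 0x87 = 0xBD.
P[4]: E(K, 0x3A) = 0xF0; 0xD4 ⊕ 0xF0 = 0x24.
Blocks that differ from the original plaintext: P[1], P[2].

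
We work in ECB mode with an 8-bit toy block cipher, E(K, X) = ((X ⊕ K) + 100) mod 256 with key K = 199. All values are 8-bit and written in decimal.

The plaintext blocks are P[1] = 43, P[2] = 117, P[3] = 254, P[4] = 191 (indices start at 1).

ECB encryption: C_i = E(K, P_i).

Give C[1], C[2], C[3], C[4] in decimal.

C[1] = 80, C[2] = 22, C[3] = 157, C[4] = 220

C[1]: E(K, 43) = 80.
C[2]: E(K, 117) = 22.
C[3]: E(K, 254) = 157.
C[4]: E(K, 191) = 220.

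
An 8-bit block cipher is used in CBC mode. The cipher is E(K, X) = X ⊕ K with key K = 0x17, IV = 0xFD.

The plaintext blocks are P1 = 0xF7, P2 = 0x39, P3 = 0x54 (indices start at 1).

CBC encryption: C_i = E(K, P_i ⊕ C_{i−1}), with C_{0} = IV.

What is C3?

C3 = 0x70

C1: P1 ⊕ 0xFD = 0x0A; E(K, 0x0A) = 0x1D.
C2: P2 ⊕ 0x1D = 0x24; E(K, 0x24) = 0x33.
C3: P3 ⊕ 0x33 = 0x67; E(K, 0x67) = 0x70.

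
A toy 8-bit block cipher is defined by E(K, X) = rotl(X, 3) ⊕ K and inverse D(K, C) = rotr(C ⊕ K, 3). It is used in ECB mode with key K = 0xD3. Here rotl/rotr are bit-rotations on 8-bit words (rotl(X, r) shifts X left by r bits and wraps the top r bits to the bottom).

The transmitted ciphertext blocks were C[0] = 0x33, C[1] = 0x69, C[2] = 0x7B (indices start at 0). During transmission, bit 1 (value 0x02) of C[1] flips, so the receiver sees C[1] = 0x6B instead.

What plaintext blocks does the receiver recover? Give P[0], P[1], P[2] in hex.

P[0] = 0x1C, P[1] = 0x17, P[2] = 0x15

ECB decryption: P_i = D(K, C_i).
Only C[1] changed, to 0x6B. In ECB, a change in C_i affects only P_i. Decrypting the received ciphertext:
P[0]: D(K, 0x33) = 0x1C.
P[1]: D(K, 0x6B) = 0x17.
P[2]: D(K, 0x7B) = 0x15.
Blocks that differ from the original plaintext: P[1].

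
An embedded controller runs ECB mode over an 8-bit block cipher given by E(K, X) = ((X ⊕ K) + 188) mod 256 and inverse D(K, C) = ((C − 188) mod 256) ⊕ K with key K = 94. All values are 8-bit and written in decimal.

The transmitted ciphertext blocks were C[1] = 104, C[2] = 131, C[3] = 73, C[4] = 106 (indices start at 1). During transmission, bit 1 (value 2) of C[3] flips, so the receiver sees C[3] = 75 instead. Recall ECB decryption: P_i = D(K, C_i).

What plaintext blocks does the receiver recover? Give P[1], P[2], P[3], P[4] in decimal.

Only C[3] changed, to 75. In ECB, a change in C_i affects only P_i. Decrypting the received ciphertext:
P[1]: D(K, 104) = 242.
P[2]: D(K, 131) = 153.
P[3]: D(K, 75) = 209.
P[4]: D(K, 106) = 240.
Blocks that differ from the original plaintext: P[3].

P[1] = 242, P[2] = 153, P[3] = 209, P[4] = 240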